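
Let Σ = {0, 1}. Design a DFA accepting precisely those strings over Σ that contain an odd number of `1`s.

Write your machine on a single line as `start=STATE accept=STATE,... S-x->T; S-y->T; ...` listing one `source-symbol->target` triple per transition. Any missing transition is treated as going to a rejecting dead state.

Keep the running count of `1`s modulo 2: each `1` advances along the cycle q0 → q1 → q0 while other symbols loop. Accept at q1.
With 2 states:
        0   1  
>  q0   q0  q1 
 * q1   q1  q0 
(> = start, * = accepting)

start=q0; accept=q1; q0-0->q0; q0-1->q1; q1-0->q1; q1-1->q0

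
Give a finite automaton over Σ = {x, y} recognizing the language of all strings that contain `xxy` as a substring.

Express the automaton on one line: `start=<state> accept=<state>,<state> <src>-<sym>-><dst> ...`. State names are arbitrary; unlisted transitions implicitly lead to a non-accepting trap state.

States q0..q2 record the length of the longest prefix of `xxy` that matches the current input suffix. Reaching q3 means `xxy` has been seen, and we stay there forever. Accept from q3.
With 4 states:
        x   y  
>  q0   q1  q0 
   q1   q2  q0 
   q2   q2  q3 
 * q3   q3  q3 
(> = start, * = accepting)

start=q0 accept=q3 q0-x->q1 q0-y->q0 q1-x->q2 q1-y->q0 q2-x->q2 q2-y->q3 q3-x->q3 q3-y->q3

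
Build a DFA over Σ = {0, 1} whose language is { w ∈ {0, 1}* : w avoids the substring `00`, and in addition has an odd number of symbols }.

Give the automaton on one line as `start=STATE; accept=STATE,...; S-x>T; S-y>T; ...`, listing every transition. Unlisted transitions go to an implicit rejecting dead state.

Build one automaton per condition and run them in lockstep. One (3 states) tracks partial matches of the forbidden pattern `00`; the other (2 states) tracks the input length modulo 2. Each combined state is a pair, one component from each; accept when both components accept.
       0  1 
>  A   B  C 
 * B   D  A 
 * C   E  A 
   D   F  F 
   E   F  C 
   F   D  D 
(> = start, * = accepting)

start=A; accept=B,C; A-0>B; A-1>C; B-0>D; B-1>A; C-0>E; C-1>A; D-0>F; D-1>F; E-0>F; E-1>C; F-0>D; F-1>D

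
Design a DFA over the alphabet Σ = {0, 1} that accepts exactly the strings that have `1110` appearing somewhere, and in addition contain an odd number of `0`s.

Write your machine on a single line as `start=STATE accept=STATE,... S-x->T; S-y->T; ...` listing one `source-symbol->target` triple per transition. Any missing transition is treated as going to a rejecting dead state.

start=s0; accept=s8; s0-0->s1; s0-1->s2; s1-0->s0; s1-1->s3; s2-0->s1; s2-1->s4; s3-0->s0; s3-1->s5; s4-0->s1; s4-1->s6; s5-0->s0; s5-1->s7; s6-0->s8; s6-1->s6; s7-0->s6; s7-1->s7; s8-0->s6; s8-1->s8

Handle the two conditions separately and then intersect. One (5 states) tracks whether and how much of `1110` has been seen; the other (2 states) tracks the count of `0`s modulo 2. Each combined state is a pair, one component from each; accept when both components accept. Equivalent product states are then merged.
A 9-state machine:
        0   1  
>  s0   s1  s2 
   s1   s0  s3 
   s2   s1  s4 
   s3   s0  s5 
   s4   s1  s6 
   s5   s0  s7 
   s6   s8  s6 
   s7   s6  s7 
 * s8   s6  s8 
(> = start, * = accepting)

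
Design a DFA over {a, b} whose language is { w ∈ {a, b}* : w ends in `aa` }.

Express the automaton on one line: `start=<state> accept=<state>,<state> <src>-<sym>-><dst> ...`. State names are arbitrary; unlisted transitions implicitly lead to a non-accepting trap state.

Remember how much of `aa` the current input suffix matches. State q0 means no match yet; q1 means the last symbol is `a`; q2 means the last 2 symbols are `aa`. Only q2 accepts. On a mismatch, fall back to the longest proper suffix that is still a prefix of `aa`.
3 states suffice.
        a   b  
>  q0   q1  q0 
   q1   q2  q0 
 * q2   q2  q0 
(> = start, * = accepting)

start=q0 accept=q2 q0-a->q1 q0-b->q0 q1-a->q2 q1-b->q0 q2-a->q2 q2-b->q0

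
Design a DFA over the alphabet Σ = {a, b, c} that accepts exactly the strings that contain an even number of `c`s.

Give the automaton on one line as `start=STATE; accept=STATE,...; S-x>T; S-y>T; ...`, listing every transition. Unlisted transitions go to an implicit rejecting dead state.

The only thing that matters is how many `c`s have appeared, reduced mod 2. Use one state per residue: s0 for 0, …, s1 for 1. Reading `c` moves to the next residue; anything else stays put. s0 is accepting.
With 2 states:
        a   b   c  
>* s0   s0  s0  s1 
   s1   s1  s1  s0 
(> = start, * = accepting)

start=s0; accept=s0; s0-a>s0; s0-b>s0; s0-c>s1; s1-a>s1; s1-b>s1; s1-c>s0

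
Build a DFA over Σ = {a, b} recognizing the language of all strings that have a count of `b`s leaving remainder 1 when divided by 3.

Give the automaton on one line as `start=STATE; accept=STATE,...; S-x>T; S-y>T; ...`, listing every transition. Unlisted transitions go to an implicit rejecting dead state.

start=s0; accept=s1; s0-a>s0; s0-b>s1; s1-a>s1; s1-b>s2; s2-a>s2; s2-b>s0

Keep the running count of `b`s modulo 3: each `b` advances along the cycle s0 → s1 → s2 → s0 while other symbols loop. Accept at s1.
3 states suffice.
        a   b  
>  s0   s0  s1 
 * s1   s1  s2 
   s2   s2  s0 
(> = start, * = accepting)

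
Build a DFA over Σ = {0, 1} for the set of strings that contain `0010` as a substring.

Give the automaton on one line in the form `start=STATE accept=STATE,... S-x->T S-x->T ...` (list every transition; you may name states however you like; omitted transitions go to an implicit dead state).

Track how much of `0010` has been matched so far: state q0 is no progress, q4 is the absorbing accept state reached once `0010` has occurred. Intermediate states record partial matches; on a mismatch, fall back to the longest reusable overlap.
A 5-state machine:
        0   1  
>  q0   q1  q0 
   q1   q2  q0 
   q2   q2  q3 
   q3   q4  q0 
 * q4   q4  q4 
(> = start, * = accepting)

start=q0 accept=q4 q0-0->q1 q0-1->q0 q1-0->q2 q1-1->q0 q2-0->q2 q2-1->q3 q3-0->q4 q3-1->q0 q4-0->q4 q4-1->q4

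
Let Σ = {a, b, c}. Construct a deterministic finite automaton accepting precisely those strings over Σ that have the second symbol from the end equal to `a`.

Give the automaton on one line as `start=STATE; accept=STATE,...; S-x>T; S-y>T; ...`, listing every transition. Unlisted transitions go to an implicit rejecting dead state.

start=q0; accept=q4,q5,q6; q0-a>q1; q0-b>q2; q0-c>q3; q1-a>q4; q1-b>q5; q1-c>q6; q2-a>q7; q2-b>q8; q2-c>q9; q3-a>q10; q3-b>q11; q3-c>q12; q4-a>q4; q4-b>q5; q4-c>q6; q5-a>q7; q5-b>q8; q5-c>q9; q6-a>q10; q6-b>q11; q6-c>q12; q7-a>q4; q7-b>q5; q7-c>q6; q8-a>q7; q8-b>q8; q8-c>q9; q9-a>q10; q9-b>q11; q9-c>q12; q10-a>q4; q10-b>q5; q10-c>q6; q11-a>q7; q11-b>q8; q11-c>q9; q12-a>q10; q12-b>q11; q12-c>q12

A DFA must remember the last 2 symbols (since which symbol is second-to-last isn't known until the input ends). Use one state per possible window of the last ≤2 symbols; accept from those whose window starts with `a`.
          a    b    c  
>  q0     q1   q2   q3 
   q1     q4   q5   q6 
   q2     q7   q8   q9 
   q3    q10  q11  q12 
 * q4     q4   q5   q6 
 * q5     q7   q8   q9 
 * q6    q10  q11  q12 
   q7     q4   q5   q6 
   q8     q7   q8   q9 
   q9    q10  q11  q12 
   q10    q4   q5   q6 
   q11    q7   q8   q9 
   q12   q10  q11  q12 
(> = start, * = accepting)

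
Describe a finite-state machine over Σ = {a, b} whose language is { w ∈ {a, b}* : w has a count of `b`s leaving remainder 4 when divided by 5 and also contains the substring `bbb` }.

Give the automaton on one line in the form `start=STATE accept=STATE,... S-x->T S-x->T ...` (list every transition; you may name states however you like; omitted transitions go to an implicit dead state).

start=s0 accept=s9 s0-a->s0 s0-b->s1 s1-a->s2 s1-b->s3 s2-a->s2 s2-b->s4 s3-a->s5 s3-b->s6 s4-a->s5 s4-b->s7 s5-a->s5 s5-b->s8 s6-a->s6 s6-b->s9 s7-a->s10 s7-b->s9 s8-a->s10 s8-b->s11 s9-a->s9 s9-b->s12 s10-a->s10 s10-b->s13 s11-a->s14 s11-b->s12 s12-a->s12 s12-b->s15 s13-a->s14 s13-b->s16 s14-a->s14 s14-b->s17 s15-a->s15 s15-b->s18 s16-a->s0 s16-b->s15 s17-a->s0 s17-b->s19 s18-a->s18 s18-b->s6 s19-a->s2 s19-b->s18

Build one automaton per condition and run them in lockstep. The first has 5 states tracking the count of `b`s modulo 5; the second has 4 states tracking whether and how much of `bbb` has been seen. A product state is a pair (one from each), accepting exactly when both do.
          a    b  
>  s0     s0   s1 
   s1     s2   s3 
   s2     s2   s4 
   s3     s5   s6 
   s4     s5   s7 
   s5     s5   s8 
   s6     s6   s9 
   s7    s10   s9 
   s8    s10  s11 
 * s9     s9  s12 
   s10   s10  s13 
   s11   s14  s12 
   s12   s12  s15 
   s13   s14  s16 
   s14   s14  s17 
   s15   s15  s18 
   s16    s0  s15 
   s17    s0  s19 
   s18   s18   s6 
   s19    s2  s18 
(> = start, * = accepting)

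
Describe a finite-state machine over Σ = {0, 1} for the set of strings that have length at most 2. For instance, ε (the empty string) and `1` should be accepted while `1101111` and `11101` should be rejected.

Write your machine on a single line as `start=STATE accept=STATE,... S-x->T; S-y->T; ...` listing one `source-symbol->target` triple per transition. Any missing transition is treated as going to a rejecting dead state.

Count input length up to 3: every symbol moves from s0 toward s3, which means 'more than 2' and absorbs. Accept from {s0, s1, s2}.
        0   1  
>* s0   s1  s1 
 * s1   s2  s2 
 * s2   s3  s3 
   s3   s3  s3 
(> = start, * = accepting)

start=s0; accept=s0,s1,s2; s0-0->s1; s0-1->s1; s1-0->s2; s1-1->s2; s2-0->s3; s2-1->s3; s3-0->s3; s3-1->s3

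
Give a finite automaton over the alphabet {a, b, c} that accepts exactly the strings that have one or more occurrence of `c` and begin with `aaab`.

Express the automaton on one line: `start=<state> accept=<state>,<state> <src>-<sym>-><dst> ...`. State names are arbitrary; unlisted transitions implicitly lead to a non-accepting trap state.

start=S0 accept=S8,S9 S0-a->S1 S0-b->S2 S0-c->S3 S1-a->S4 S1-b->S2 S1-c->S3 S2-a->S2 S2-b->S2 S2-c->S3 S3-a->S3 S3-b->S3 S3-c->S5 S4-a->S6 S4-b->S2 S4-c->S3 S5-a->S5 S5-b->S5 S5-c->S5 S6-a->S2 S6-b->S7 S6-c->S3 S7-a->S7 S7-b->S7 S7-c->S8 S8-a->S8 S8-b->S8 S8-c->S9 S9-a->S9 S9-b->S9 S9-c->S9

Run two small machines in parallel and take their product. One (3 states) tracks the count of `c`s, saturating at 2; the other (6 states) tracks whether the input so far still matches the prefix `aaab`. Each combined state is a pair, one component from each; accept when both components accept.
With 10 states:
        a   b   c  
>  S0   S1  S2  S3 
   S1   S4  S2  S3 
   S2   S2  S2  S3 
   S3   S3  S3  S5 
   S4   S6  S2  S3 
   S5   S5  S5  S5 
   S6   S2  S7  S3 
   S7   S7  S7  S8 
 * S8   S8  S8  S9 
 * S9   S9  S9  S9 
(> = start, * = accepting)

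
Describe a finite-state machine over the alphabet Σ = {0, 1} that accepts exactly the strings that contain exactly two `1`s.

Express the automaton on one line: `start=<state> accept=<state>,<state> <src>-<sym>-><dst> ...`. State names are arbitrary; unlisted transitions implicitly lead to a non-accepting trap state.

start=S0 accept=S2 S0-0->S0 S0-1->S1 S1-0->S1 S1-1->S2 S2-0->S2 S2-1->S3 S3-0->S3 S3-1->S3

Count `1`s, saturating at 3: states S0 through S2 mean 0 through 2 `1`s seen; S3 means more than 2. Each `1` increments (capped at S3); other symbols loop. Accept from {S2}.
With 4 states:
        0   1  
>  S0   S0  S1 
   S1   S1  S2 
 * S2   S2  S3 
   S3   S3  S3 
(> = start, * = accepting)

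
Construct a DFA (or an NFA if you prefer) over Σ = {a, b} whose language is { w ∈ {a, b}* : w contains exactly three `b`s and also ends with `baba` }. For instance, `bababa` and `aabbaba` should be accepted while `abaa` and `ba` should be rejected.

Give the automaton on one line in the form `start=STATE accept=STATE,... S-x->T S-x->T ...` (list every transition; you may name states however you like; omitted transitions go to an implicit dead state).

start=s0 accept=s13 s0-a->s0 s0-b->s1 s1-a->s2 s1-b->s3 s2-a->s4 s2-b->s5 s3-a->s6 s3-b->s7 s4-a->s4 s4-b->s3 s5-a->s8 s5-b->s7 s6-a->s9 s6-b->s10 s7-a->s11 s7-b->s12 s8-a->s9 s8-b->s10 s9-a->s9 s9-b->s7 s10-a->s13 s10-b->s12 s11-a->s14 s11-b->s15 s12-a->s16 s12-b->s12 s13-a->s14 s13-b->s15 s14-a->s14 s14-b->s12 s15-a->s17 s15-b->s12 s16-a->s18 s16-b->s15 s17-a->s18 s17-b->s15 s18-a->s18 s18-b->s12

Handle the two conditions separately and then intersect. One (5 states) tracks the count of `b`s, saturating at 4; the other (5 states) tracks how much of the suffix `baba` has currently been matched. Each combined state is a pair, one component from each; accept when both components accept.
With 19 states:
          a    b  
>  s0     s0   s1 
   s1     s2   s3 
   s2     s4   s5 
   s3     s6   s7 
   s4     s4   s3 
   s5     s8   s7 
   s6     s9  s10 
   s7    s11  s12 
   s8     s9  s10 
   s9     s9   s7 
   s10   s13  s12 
   s11   s14  s15 
   s12   s16  s12 
 * s13   s14  s15 
   s14   s14  s12 
   s15   s17  s12 
   s16   s18  s15 
   s17   s18  s15 
   s18   s18  s12 
(> = start, * = accepting)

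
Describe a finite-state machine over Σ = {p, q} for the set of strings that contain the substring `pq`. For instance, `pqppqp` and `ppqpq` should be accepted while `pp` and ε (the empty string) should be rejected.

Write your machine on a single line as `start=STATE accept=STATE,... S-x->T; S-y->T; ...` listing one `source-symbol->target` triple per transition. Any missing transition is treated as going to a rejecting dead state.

start=S0; accept=S2; S0-p->S1; S0-q->S0; S1-p->S1; S1-q->S2; S2-p->S2; S2-q->S2

Track how much of `pq` has been matched so far: state S0 is no progress, S2 is the absorbing accept state reached once `pq` has occurred. Intermediate states record partial matches; on a mismatch, fall back to the longest reusable overlap.
        p   q  
>  S0   S1  S0 
   S1   S1  S2 
 * S2   S2  S2 
(> = start, * = accepting)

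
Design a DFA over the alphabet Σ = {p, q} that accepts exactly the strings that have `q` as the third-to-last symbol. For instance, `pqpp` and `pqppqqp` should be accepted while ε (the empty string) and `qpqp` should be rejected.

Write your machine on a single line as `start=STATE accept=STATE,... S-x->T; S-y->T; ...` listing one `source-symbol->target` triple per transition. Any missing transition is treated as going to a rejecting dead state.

start=s0; accept=s11,s12,s13,s14; s0-p->s1; s0-q->s2; s1-p->s3; s1-q->s4; s2-p->s5; s2-q->s6; s3-p->s7; s3-q->s8; s4-p->s9; s4-q->s10; s5-p->s11; s5-q->s12; s6-p->s13; s6-q->s14; s7-p->s7; s7-q->s8; s8-p->s9; s8-q->s10; s9-p->s11; s9-q->s12; s10-p->s13; s10-q->s14; s11-p->s7; s11-q->s8; s12-p->s9; s12-q->s10; s13-p->s11; s13-q->s12; s14-p->s13; s14-q->s14

A DFA must remember the last 3 symbols (since which symbol is third-to-last isn't known until the input ends). Use one state per possible window of the last ≤3 symbols; accept from those whose window starts with `q`.
With 15 states:
          p    q  
>  s0     s1   s2 
   s1     s3   s4 
   s2     s5   s6 
   s3     s7   s8 
   s4     s9  s10 
   s5    s11  s12 
   s6    s13  s14 
   s7     s7   s8 
   s8     s9  s10 
   s9    s11  s12 
   s10   s13  s14 
 * s11    s7   s8 
 * s12    s9  s10 
 * s13   s11  s12 
 * s14   s13  s14 
(> = start, * = accepting)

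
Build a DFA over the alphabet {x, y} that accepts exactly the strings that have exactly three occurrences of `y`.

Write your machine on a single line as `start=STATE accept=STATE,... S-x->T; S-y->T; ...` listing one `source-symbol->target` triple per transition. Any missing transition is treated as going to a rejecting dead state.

start=s0; accept=s3; s0-x->s0; s0-y->s1; s1-x->s1; s1-y->s2; s2-x->s2; s2-y->s3; s3-x->s3; s3-y->s4; s4-x->s4; s4-y->s4

Count `y`s, saturating at 4: states s0 through s3 mean 0 through 3 `y`s seen; s4 means more than 3. Each `y` increments (capped at s4); other symbols loop. Accept from {s3}.
        x   y  
>  s0   s0  s1 
   s1   s1  s2 
   s2   s2  s3 
 * s3   s3  s4 
   s4   s4  s4 
(> = start, * = accepting)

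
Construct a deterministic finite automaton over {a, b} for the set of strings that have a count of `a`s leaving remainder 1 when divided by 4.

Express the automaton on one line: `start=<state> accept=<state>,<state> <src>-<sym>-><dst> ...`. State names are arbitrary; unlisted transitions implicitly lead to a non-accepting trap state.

Keep the running count of `a`s modulo 4: each `a` advances along the cycle q0 → q1 → q2 → q3 → q0 while other symbols loop. Accept at q1.
A 4-state machine:
        a   b  
>  q0   q1  q0 
 * q1   q2  q1 
   q2   q3  q2 
   q3   q0  q3 
(> = start, * = accepting)

start=q0 accept=q1 q0-a->q1 q0-b->q0 q1-a->q2 q1-b->q1 q2-a->q3 q2-b->q2 q3-a->q0 q3-b->q3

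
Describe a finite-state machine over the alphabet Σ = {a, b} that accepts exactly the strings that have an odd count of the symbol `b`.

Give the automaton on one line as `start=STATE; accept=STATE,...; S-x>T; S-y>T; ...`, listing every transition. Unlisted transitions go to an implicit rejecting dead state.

start=S0; accept=S1; S0-a>S0; S0-b>S1; S1-a>S1; S1-b>S0

Keep the running count of `b`s modulo 2: each `b` advances along the cycle S0 → S1 → S0 while other symbols loop. Accept at S1.
        a   b  
>  S0   S0  S1 
 * S1   S1  S0 
(> = start, * = accepting)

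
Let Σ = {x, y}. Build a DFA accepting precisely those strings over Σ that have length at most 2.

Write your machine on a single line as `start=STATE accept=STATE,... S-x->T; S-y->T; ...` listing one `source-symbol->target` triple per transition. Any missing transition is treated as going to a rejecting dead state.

start=s0; accept=s0,s1,s2; s0-x->s1; s0-y->s1; s1-x->s2; s1-y->s2; s2-x->s3; s2-y->s3; s3-x->s3; s3-y->s3

We only need to distinguish lengths 0, 1, …, 2, and '>2'. Chain s0 → s1 → s2 → s3 on every symbol, with s3 looping. Accepting states: {s0, s1, s2}.
With 4 states:
        x   y  
>* s0   s1  s1 
 * s1   s2  s2 
 * s2   s3  s3 
   s3   s3  s3 
(> = start, * = accepting)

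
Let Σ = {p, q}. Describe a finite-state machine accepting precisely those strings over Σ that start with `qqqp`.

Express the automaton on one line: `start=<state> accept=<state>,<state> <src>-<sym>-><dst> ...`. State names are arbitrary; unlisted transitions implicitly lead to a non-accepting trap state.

start=S0 accept=S4 S0-p->S5 S0-q->S1 S1-p->S5 S1-q->S2 S2-p->S5 S2-q->S3 S3-p->S4 S3-q->S5 S4-p->S4 S4-q->S4 S5-p->S5 S5-q->S5

Check the first 4 symbols one by one: S0 through S3 record how many have matched `qqqp` so far; any wrong symbol goes to the dead state S5. After all 4 match we enter the accepting sink S4.
        p   q  
>  S0   S5  S1 
   S1   S5  S2 
   S2   S5  S3 
   S3   S4  S5 
 * S4   S4  S4 
   S5   S5  S5 
(> = start, * = accepting)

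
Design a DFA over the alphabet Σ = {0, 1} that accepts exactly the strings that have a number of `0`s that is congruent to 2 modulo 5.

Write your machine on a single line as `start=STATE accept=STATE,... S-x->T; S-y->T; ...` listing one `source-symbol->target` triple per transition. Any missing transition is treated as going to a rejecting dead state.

start=q0; accept=q2; q0-0->q1; q0-1->q0; q1-0->q2; q1-1->q1; q2-0->q3; q2-1->q2; q3-0->q4; q3-1->q3; q4-0->q0; q4-1->q4

Keep the running count of `0`s modulo 5: each `0` advances along the cycle q0 → q1 → q2 → q3 → q4 → q0 while other symbols loop. Accept at q2.
        0   1  
>  q0   q1  q0 
   q1   q2  q1 
 * q2   q3  q2 
   q3   q4  q3 
   q4   q0  q4 
(> = start, * = accepting)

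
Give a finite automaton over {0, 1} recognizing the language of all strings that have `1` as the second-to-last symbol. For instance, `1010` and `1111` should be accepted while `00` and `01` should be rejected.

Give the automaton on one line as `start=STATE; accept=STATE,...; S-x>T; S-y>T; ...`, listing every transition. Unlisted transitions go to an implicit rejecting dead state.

start=A; accept=F,G; A-0>B; A-1>C; B-0>D; B-1>E; C-0>F; C-1>G; D-0>D; D-1>E; E-0>F; E-1>G; F-0>D; F-1>E; G-0>F; G-1>G

Because acceptance depends on a position counted from the end, the machine has to buffer the most recent 2 symbols. Make each state the string of the last up-to-2 symbols read; on input `x` shift the window left and append `x`. Accept when the buffered window has length 2 and begins with `1`.
       0  1 
>  A   B  C 
   B   D  E 
   C   F  G 
   D   D  E 
   E   F  G 
 * F   D  E 
 * G   F  G 
(> = start, * = accepting)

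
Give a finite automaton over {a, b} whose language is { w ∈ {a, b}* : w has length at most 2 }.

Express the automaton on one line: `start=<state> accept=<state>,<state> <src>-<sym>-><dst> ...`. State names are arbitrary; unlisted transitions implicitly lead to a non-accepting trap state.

start=q0 accept=q0,q1,q2 q0-a->q1 q0-b->q1 q1-a->q2 q1-b->q2 q2-a->q3 q2-b->q3 q3-a->q3 q3-b->q3

Count input length up to 3: every symbol moves from q0 toward q3, which means 'more than 2' and absorbs. Accept from {q0, q1, q2}.
With 4 states:
        a   b  
>* q0   q1  q1 
 * q1   q2  q2 
 * q2   q3  q3 
   q3   q3  q3 
(> = start, * = accepting)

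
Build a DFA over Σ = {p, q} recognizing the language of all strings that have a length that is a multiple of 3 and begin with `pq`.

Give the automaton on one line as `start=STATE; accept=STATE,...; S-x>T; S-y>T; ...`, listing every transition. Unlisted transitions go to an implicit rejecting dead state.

Handle the two conditions separately and then intersect. One (3 states) tracks the input length modulo 3; the other (4 states) tracks whether the input so far still matches the prefix `pq`. Each combined state is a pair, one component from each; accept when both components accept.
8 states suffice.
        p   q  
>  s0   s1  s2 
   s1   s3  s4 
   s2   s3  s3 
   s3   s5  s5 
   s4   s6  s6 
   s5   s2  s2 
 * s6   s7  s7 
   s7   s4  s4 
(> = start, * = accepting)

start=s0; accept=s6; s0-p>s1; s0-q>s2; s1-p>s3; s1-q>s4; s2-p>s3; s2-q>s3; s3-p>s5; s3-q>s5; s4-p>s6; s4-q>s6; s5-p>s2; s5-q>s2; s6-p>s7; s6-q>s7; s7-p>s4; s7-q>s4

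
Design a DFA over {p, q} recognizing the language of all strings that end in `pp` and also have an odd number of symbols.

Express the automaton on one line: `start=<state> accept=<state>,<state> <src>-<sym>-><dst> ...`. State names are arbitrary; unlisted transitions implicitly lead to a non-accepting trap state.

Run two small machines in parallel and take their product. One (3 states) tracks how much of the suffix `pp` has currently been matched; the other (2 states) tracks the input length modulo 2. Each combined state is a pair, one component from each; accept when both components accept. After merging equivalent states the machine shrinks.
4 states suffice.
        p   q  
>  S0   S1  S1 
   S1   S2  S0 
   S2   S3  S1 
 * S3   S2  S0 
(> = start, * = accepting)

start=S0 accept=S3 S0-p->S1 S0-q->S1 S1-p->S2 S1-q->S0 S2-p->S3 S2-q->S1 S3-p->S2 S3-q->S0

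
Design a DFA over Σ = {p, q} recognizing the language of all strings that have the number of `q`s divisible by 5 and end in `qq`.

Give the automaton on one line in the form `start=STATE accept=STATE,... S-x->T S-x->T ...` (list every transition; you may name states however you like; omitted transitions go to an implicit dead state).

start=S0 accept=S6 S0-p->S0 S0-q->S1 S1-p->S1 S1-q->S2 S2-p->S2 S2-q->S3 S3-p->S3 S3-q->S4 S4-p->S5 S4-q->S6 S5-p->S5 S5-q->S0 S6-p->S0 S6-q->S1

Build one automaton per condition and run them in lockstep. The first has 5 states tracking the count of `q`s modulo 5; the second has 3 states tracking how much of the suffix `qq` has currently been matched. A product state is a pair (one from each), accepting exactly when both do. Equivalent product states are then merged.
A 7-state machine:
        p   q  
>  S0   S0  S1 
   S1   S1  S2 
   S2   S2  S3 
   S3   S3  S4 
   S4   S5  S6 
   S5   S5  S0 
 * S6   S0  S1 
(> = start, * = accepting)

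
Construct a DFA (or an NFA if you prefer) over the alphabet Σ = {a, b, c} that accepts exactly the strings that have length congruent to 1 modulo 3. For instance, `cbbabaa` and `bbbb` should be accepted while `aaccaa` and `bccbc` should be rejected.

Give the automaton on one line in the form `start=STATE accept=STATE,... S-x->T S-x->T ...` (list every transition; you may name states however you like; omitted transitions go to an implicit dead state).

start=q0 accept=q1 q0-a->q1 q0-b->q1 q0-c->q1 q1-a->q2 q1-b->q2 q1-c->q2 q2-a->q0 q2-b->q0 q2-c->q0

Count input length modulo 3: every symbol advances one step around the cycle q0 → q1 → q2 → q0. Accept at q1.
3 states suffice.
        a   b   c  
>  q0   q1  q1  q1 
 * q1   q2  q2  q2 
   q2   q0  q0  q0 
(> = start, * = accepting)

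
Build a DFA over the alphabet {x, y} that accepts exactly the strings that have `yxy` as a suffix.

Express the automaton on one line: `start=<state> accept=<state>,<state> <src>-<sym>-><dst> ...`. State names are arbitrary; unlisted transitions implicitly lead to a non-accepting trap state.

Let each state record the length of the longest suffix of the input read so far that is also a prefix of `yxy`. B means the last symbol is `y`; C means the last 2 symbols are `yx`; D means the last 3 symbols are `yxy`. Accept only at D, where the string currently ends in `yxy`.
A 4-state machine:
       x  y 
>  A   A  B 
   B   C  B 
   C   A  D 
 * D   C  B 
(> = start, * = accepting)

start=A accept=D A-x->A A-y->B B-x->C B-y->B C-x->A C-y->D D-x->C D-y->B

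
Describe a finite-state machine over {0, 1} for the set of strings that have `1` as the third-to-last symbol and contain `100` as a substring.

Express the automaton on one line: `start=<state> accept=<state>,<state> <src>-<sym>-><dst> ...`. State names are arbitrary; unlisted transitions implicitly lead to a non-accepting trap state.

start=S0 accept=S3,S8,S9,S10 S0-0->S0 S0-1->S1 S1-0->S2 S1-1->S1 S2-0->S3 S2-1->S1 S3-0->S4 S3-1->S5 S4-0->S4 S4-1->S5 S5-0->S6 S5-1->S7 S6-0->S3 S6-1->S8 S7-0->S9 S7-1->S10 S8-0->S6 S8-1->S7 S9-0->S3 S9-1->S8 S10-0->S9 S10-1->S10

Run two small machines in parallel and take their product. One (15 states) tracks the last 3 symbols read; the other (4 states) tracks whether and how much of `100` has been seen. Each combined state is a pair, one component from each; accept when both components accept. After merging equivalent states the machine shrinks.
With 11 states:
          0    1  
>  S0     S0   S1 
   S1     S2   S1 
   S2     S3   S1 
 * S3     S4   S5 
   S4     S4   S5 
   S5     S6   S7 
   S6     S3   S8 
   S7     S9  S10 
 * S8     S6   S7 
 * S9     S3   S8 
 * S10    S9  S10 
(> = start, * = accepting)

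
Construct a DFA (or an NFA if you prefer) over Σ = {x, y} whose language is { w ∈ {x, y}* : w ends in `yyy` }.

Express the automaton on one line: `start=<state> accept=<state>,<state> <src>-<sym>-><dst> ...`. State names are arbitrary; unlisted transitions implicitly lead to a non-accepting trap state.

start=A accept=D A-x->A A-y->B B-x->A B-y->C C-x->A C-y->D D-x->A D-y->D

Let each state record the length of the longest suffix of the input read so far that is also a prefix of `yyy`. B means the last symbol is `y`; C means the last 2 symbols are `yy`; D means the last 3 symbols are `yyy`. Accept only at D, where the string currently ends in `yyy`.
A 4-state machine:
       x  y 
>  A   A  B 
   B   A  C 
   C   A  D 
 * D   A  D 
(> = start, * = accepting)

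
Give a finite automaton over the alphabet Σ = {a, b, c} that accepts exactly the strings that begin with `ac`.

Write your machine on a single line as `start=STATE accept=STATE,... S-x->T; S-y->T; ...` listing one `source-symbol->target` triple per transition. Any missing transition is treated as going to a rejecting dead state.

start=q0; accept=q2; q0-a->q1; q0-b->q3; q0-c->q3; q1-a->q3; q1-b->q3; q1-c->q2; q2-a->q2; q2-b->q2; q2-c->q2; q3-a->q3; q3-b->q3; q3-c->q3

Check the first 2 symbols one by one: q0 through q1 record how many have matched `ac` so far; any wrong symbol goes to the dead state q3. After all 2 match we enter the accepting sink q2.
A 4-state machine:
        a   b   c  
>  q0   q1  q3  q3 
   q1   q3  q3  q2 
 * q2   q2  q2  q2 
   q3   q3  q3  q3 
(> = start, * = accepting)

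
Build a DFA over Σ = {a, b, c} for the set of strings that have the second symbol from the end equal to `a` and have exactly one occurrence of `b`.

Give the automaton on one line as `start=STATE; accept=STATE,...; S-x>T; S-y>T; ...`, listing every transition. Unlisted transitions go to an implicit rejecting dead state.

start=q0; accept=q3,q6; q0-a>q1; q0-b>q2; q0-c>q0; q1-a>q1; q1-b>q3; q1-c>q0; q2-a>q4; q2-b>q5; q2-c>q2; q3-a>q4; q3-b>q5; q3-c>q2; q4-a>q6; q4-b>q5; q4-c>q3; q5-a>q5; q5-b>q5; q5-c>q5; q6-a>q6; q6-b>q5; q6-c>q3

Handle the two conditions separately and then intersect. The first has 13 states tracking the last 2 symbols read; the second has 3 states tracking the count of `b`s, saturating at 2. A product state is a pair (one from each), accepting exactly when both do. Equivalent product states are then merged.
7 states suffice.
        a   b   c  
>  q0   q1  q2  q0 
   q1   q1  q3  q0 
   q2   q4  q5  q2 
 * q3   q4  q5  q2 
   q4   q6  q5  q3 
   q5   q5  q5  q5 
 * q6   q6  q5  q3 
(> = start, * = accepting)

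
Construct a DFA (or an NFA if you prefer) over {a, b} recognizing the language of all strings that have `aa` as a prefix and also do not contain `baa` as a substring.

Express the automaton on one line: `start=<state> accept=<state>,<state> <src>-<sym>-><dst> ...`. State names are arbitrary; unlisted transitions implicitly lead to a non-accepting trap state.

Run two small machines in parallel and take their product. The first has 4 states tracking whether the input so far still matches the prefix `aa`; the second has 4 states tracking partial matches of the forbidden pattern `baa`. A product state is a pair (one from each), accepting exactly when both do.
With 9 states:
        a   b  
>  q0   q1  q2 
   q1   q3  q2 
   q2   q4  q2 
 * q3   q3  q5 
   q4   q6  q2 
 * q5   q7  q5 
   q6   q6  q6 
 * q7   q8  q5 
   q8   q8  q8 
(> = start, * = accepting)

start=q0 accept=q3,q5,q7 q0-a->q1 q0-b->q2 q1-a->q3 q1-b->q2 q2-a->q4 q2-b->q2 q3-a->q3 q3-b->q5 q4-a->q6 q4-b->q2 q5-a->q7 q5-b->q5 q6-a->q6 q6-b->q6 q7-a->q8 q7-b->q5 q8-a->q8 q8-b->q8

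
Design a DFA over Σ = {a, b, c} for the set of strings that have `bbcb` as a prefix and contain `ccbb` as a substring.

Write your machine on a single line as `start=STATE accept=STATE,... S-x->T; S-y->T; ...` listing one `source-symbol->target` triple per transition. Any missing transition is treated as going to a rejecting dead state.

start=q0; accept=q9; q0-a->q1; q0-b->q2; q0-c->q1; q1-a->q1; q1-b->q1; q1-c->q1; q2-a->q1; q2-b->q3; q2-c->q1; q3-a->q1; q3-b->q1; q3-c->q4; q4-a->q1; q4-b->q5; q4-c->q1; q5-a->q5; q5-b->q5; q5-c->q6; q6-a->q5; q6-b->q5; q6-c->q7; q7-a->q5; q7-b->q8; q7-c->q7; q8-a->q5; q8-b->q9; q8-c->q6; q9-a->q9; q9-b->q9; q9-c->q9

Build one automaton per condition and run them in lockstep. One (6 states) tracks whether the input so far still matches the prefix `bbcb`; the other (5 states) tracks whether and how much of `ccbb` has been seen. Each combined state is a pair, one component from each; accept when both components accept. Equivalent product states are then merged.
A 10-state machine:
        a   b   c  
>  q0   q1  q2  q1 
   q1   q1  q1  q1 
   q2   q1  q3  q1 
   q3   q1  q1  q4 
   q4   q1  q5  q1 
   q5   q5  q5  q6 
   q6   q5  q5  q7 
   q7   q5  q8  q7 
   q8   q5  q9  q6 
 * q9   q9  q9  q9 
(> = start, * = accepting)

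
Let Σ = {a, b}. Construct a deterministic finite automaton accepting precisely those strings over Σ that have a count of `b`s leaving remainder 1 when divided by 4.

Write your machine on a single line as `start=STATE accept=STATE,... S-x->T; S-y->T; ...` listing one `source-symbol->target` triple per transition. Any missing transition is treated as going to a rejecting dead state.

start=S0; accept=S1; S0-a->S0; S0-b->S1; S1-a->S1; S1-b->S2; S2-a->S2; S2-b->S3; S3-a->S3; S3-b->S0

Keep the running count of `b`s modulo 4: each `b` advances along the cycle S0 → S1 → S2 → S3 → S0 while other symbols loop. Accept at S1.
With 4 states:
        a   b  
>  S0   S0  S1 
 * S1   S1  S2 
   S2   S2  S3 
   S3   S3  S0 
(> = start, * = accepting)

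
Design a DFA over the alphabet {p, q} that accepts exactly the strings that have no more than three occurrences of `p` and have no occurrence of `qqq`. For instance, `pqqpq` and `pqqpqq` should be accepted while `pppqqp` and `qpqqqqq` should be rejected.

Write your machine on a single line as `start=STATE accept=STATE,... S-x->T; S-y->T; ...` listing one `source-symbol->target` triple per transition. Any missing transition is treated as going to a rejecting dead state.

Build one automaton per condition and run them in lockstep. The first has 5 states tracking the count of `p`s, saturating at 4; the second has 4 states tracking partial matches of the forbidden pattern `qqq`. A product state is a pair (one from each), accepting exactly when both do. Equivalent product states are then merged.
With 13 states:
          p    q  
>* S0     S1   S2 
 * S1     S3   S4 
 * S2     S1   S5 
 * S3     S6   S7 
 * S4     S3   S8 
 * S5     S1   S9 
 * S6     S9  S10 
 * S7     S6  S11 
 * S8     S3   S9 
   S9     S9   S9 
 * S10    S9  S12 
 * S11    S6   S9 
 * S12    S9   S9 
(> = start, * = accepting)

start=S0; accept=S0,S1,S2,S3,S4,S5,S6,S7,S8,S10,S11,S12; S0-p->S1; S0-q->S2; S1-p->S3; S1-q->S4; S2-p->S1; S2-q->S5; S3-p->S6; S3-q->S7; S4-p->S3; S4-q->S8; S5-p->S1; S5-q->S9; S6-p->S9; S6-q->S10; S7-p->S6; S7-q->S11; S8-p->S3; S8-q->S9; S9-p->S9; S9-q->S9; S10-p->S9; S10-q->S12; S11-p->S6; S11-q->S9; S12-p->S9; S12-q->S9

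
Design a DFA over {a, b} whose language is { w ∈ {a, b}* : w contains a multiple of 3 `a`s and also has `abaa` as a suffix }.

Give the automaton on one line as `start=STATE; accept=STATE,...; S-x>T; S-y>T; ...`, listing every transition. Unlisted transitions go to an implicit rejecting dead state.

Build one automaton per condition and run them in lockstep. One (3 states) tracks the count of `a`s modulo 3; the other (5 states) tracks how much of the suffix `abaa` has currently been matched. Each combined state is a pair, one component from each; accept when both components accept. After merging equivalent states the machine shrinks.
        a   b  
>  q0   q1  q0 
   q1   q2  q3 
   q2   q0  q2 
   q3   q4  q5 
   q4   q6  q2 
   q5   q2  q5 
 * q6   q1  q0 
(> = start, * = accepting)

start=q0; accept=q6; q0-a>q1; q0-b>q0; q1-a>q2; q1-b>q3; q2-a>q0; q2-b>q2; q3-a>q4; q3-b>q5; q4-a>q6; q4-b>q2; q5-a>q2; q5-b>q5; q6-a>q1; q6-b>q0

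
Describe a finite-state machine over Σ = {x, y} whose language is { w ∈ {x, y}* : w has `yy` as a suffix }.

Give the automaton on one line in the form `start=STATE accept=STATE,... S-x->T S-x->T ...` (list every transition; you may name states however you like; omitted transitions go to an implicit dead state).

Let each state record the length of the longest suffix of the input read so far that is also a prefix of `yy`. q1 means the last symbol is `y`; q2 means the last 2 symbols are `yy`. Accept only at q2, where the string currently ends in `yy`.
With 3 states:
        x   y  
>  q0   q0  q1 
   q1   q0  q2 
 * q2   q0  q2 
(> = start, * = accepting)

start=q0 accept=q2 q0-x->q0 q0-y->q1 q1-x->q0 q1-y->q2 q2-x->q0 q2-y->q2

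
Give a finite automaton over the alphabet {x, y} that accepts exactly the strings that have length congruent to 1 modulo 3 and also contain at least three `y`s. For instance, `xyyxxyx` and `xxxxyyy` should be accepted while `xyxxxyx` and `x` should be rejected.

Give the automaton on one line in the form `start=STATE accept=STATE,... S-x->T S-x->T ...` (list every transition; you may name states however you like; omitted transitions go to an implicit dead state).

start=q0 accept=q10,q11 q0-x->q1 q0-y->q2 q1-x->q3 q1-y->q4 q2-x->q4 q2-y->q5 q3-x->q0 q3-y->q6 q4-x->q6 q4-y->q7 q5-x->q7 q5-y->q8 q6-x->q2 q6-y->q9 q7-x->q9 q7-y->q10 q8-x->q10 q8-y->q11 q9-x->q5 q9-y->q12 q10-x->q12 q10-y->q13 q11-x->q13 q11-y->q13 q12-x->q8 q12-y->q14 q13-x->q14 q13-y->q14 q14-x->q11 q14-y->q11

Run two small machines in parallel and take their product. The first has 3 states tracking the input length modulo 3; the second has 5 states tracking the count of `y`s, saturating at 4. A product state is a pair (one from each), accepting exactly when both do.
A 15-state machine:
          x    y  
>  q0     q1   q2 
   q1     q3   q4 
   q2     q4   q5 
   q3     q0   q6 
   q4     q6   q7 
   q5     q7   q8 
   q6     q2   q9 
   q7     q9  q10 
   q8    q10  q11 
   q9     q5  q12 
 * q10   q12  q13 
 * q11   q13  q13 
   q12    q8  q14 
   q13   q14  q14 
   q14   q11  q11 
(> = start, * = accepting)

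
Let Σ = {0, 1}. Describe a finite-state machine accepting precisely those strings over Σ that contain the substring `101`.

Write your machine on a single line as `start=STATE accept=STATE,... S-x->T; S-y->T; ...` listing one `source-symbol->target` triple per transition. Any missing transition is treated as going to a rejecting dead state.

start=S0; accept=S3; S0-0->S0; S0-1->S1; S1-0->S2; S1-1->S1; S2-0->S0; S2-1->S3; S3-0->S3; S3-1->S3

Track how much of `101` has been matched so far: state S0 is no progress, S3 is the absorbing accept state reached once `101` has occurred. Intermediate states record partial matches; on a mismatch, fall back to the longest reusable overlap.
4 states suffice.
        0   1  
>  S0   S0  S1 
   S1   S2  S1 
   S2   S0  S3 
 * S3   S3  S3 
(> = start, * = accepting)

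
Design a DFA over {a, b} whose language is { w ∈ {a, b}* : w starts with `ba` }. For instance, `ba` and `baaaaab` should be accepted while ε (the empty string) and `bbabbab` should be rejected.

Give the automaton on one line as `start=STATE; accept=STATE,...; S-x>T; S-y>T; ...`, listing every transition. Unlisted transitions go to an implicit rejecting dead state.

start=S0; accept=S2; S0-a>S3; S0-b>S1; S1-a>S2; S1-b>S3; S2-a>S2; S2-b>S2; S3-a>S3; S3-b>S3

Walk along `ba` while the input agrees: from S0 take `b` to S1, and so on. Any deviation drops to the rejecting sink S3. Once S2 is reached the prefix is confirmed and every continuation is accepted.
With 4 states:
        a   b  
>  S0   S3  S1 
   S1   S2  S3 
 * S2   S2  S2 
   S3   S3  S3 
(> = start, * = accepting)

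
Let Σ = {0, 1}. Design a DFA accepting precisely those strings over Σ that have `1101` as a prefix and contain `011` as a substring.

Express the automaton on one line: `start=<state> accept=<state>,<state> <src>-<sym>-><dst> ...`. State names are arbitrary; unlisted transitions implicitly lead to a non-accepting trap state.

Run two small machines in parallel and take their product. One (6 states) tracks whether the input so far still matches the prefix `1101`; the other (4 states) tracks whether and how much of `011` has been seen. Each combined state is a pair, one component from each; accept when both components accept. Minimizing collapses redundant product states.
8 states suffice.
        0   1  
>  S0   S1  S2 
   S1   S1  S1 
   S2   S1  S3 
   S3   S4  S1 
   S4   S1  S5 
   S5   S6  S7 
   S6   S6  S5 
 * S7   S7  S7 
(> = start, * = accepting)

start=S0 accept=S7 S0-0->S1 S0-1->S2 S1-0->S1 S1-1->S1 S2-0->S1 S2-1->S3 S3-0->S4 S3-1->S1 S4-0->S1 S4-1->S5 S5-0->S6 S5-1->S7 S6-0->S6 S6-1->S5 S7-0->S7 S7-1->S7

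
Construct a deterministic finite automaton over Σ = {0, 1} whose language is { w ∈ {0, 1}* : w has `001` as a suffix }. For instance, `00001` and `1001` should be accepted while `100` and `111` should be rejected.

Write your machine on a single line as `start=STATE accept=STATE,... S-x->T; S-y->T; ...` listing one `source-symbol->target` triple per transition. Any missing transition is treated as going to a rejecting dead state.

start=s0; accept=s3; s0-0->s1; s0-1->s0; s1-0->s2; s1-1->s0; s2-0->s2; s2-1->s3; s3-0->s1; s3-1->s0

Remember how much of `001` the current input suffix matches. State s0 means no match yet; s1 means the last symbol is `0`; s2 means the last 2 symbols are `00`; s3 means the last 3 symbols are `001`. Only s3 accepts. On a mismatch, fall back to the longest proper suffix that is still a prefix of `001`.
        0   1  
>  s0   s1  s0 
   s1   s2  s0 
   s2   s2  s3 
 * s3   s1  s0 
(> = start, * = accepting)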